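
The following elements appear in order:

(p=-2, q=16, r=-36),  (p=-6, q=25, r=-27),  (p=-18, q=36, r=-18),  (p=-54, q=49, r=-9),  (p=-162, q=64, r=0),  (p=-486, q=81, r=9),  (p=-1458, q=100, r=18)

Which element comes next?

(p=-4374, q=121, r=27)

P: ×3 each step; -2, -6, -18, -54, -162, -486, -1458 → -4374.
Q goes 16, 25, 36, 49, 64, 81, 100 → 121 (perfect squares: 4², 5², 6², …).
R: +9 each step, so -36, -27, -18, -9, 0, 9, 18 → 27.
Combining the parts gives (p=-4374, q=121, r=27).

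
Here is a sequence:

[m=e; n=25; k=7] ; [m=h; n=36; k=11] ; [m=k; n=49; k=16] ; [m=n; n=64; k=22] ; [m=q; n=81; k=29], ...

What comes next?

M: e, h, k, n, q → t (letters move forward 3 places in the alphabet).
N: perfect squares: 5², 6², 7², …, so 25, 36, 49, 64, 81 → 100.
For the k, differences are 4, 5, 6, … (increasing by 1 each time): 7, 11, 16, 22, 29 → 37.
So the next element is [m=t; n=100; k=37].

[m=t; n=100; k=37]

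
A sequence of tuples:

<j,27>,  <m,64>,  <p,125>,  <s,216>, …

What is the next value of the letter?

Letter: letters move forward 3 places in the alphabet, so j, m, p, s → v.
Second value — perfect cubes: 3³, 4³, 5³, …: 27, 64, 125, 216 → 343.

v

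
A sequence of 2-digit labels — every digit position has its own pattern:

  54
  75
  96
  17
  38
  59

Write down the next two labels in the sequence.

70 then 91

First digit: +2 each step, mod 10, so 5, 7, 9, 1, 3, 5 → 7 → 9.
Second digit: 4, 5, 6, 7, 8, 9 → 0 → 1 (+1 each step, mod 10).
So the next two labels are 70 and 91.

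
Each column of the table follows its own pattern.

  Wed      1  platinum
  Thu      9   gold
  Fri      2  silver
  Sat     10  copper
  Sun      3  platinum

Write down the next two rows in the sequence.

Day: runs through the weekdays Mon→Sun; Wed, Thu, Fri, Sat, Sun → Mon → Tue.
Second component: alternating steps +8, −7, +8, −7, …, so 1, 9, 2, 10, 3 → 11 → 4.
Metal: repeats platinum → gold → silver → copper; platinum, gold, silver, copper, platinum → gold → silver.
Putting the parts together: Mon  11  gold and then Tue  4  silver.

Mon  11  gold; Tue  4  silver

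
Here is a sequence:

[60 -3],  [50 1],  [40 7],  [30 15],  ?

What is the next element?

[20 25]

First coordinate: −10 each step; 60, 50, 40, 30 → 20.
Second coordinate: -3, 1, 7, 15 → 25 (differences are 4, 6, 8, … (increasing by 2 each time)).
Combining the parts gives [20 25].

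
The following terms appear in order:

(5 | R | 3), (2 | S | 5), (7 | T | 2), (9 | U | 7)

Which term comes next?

(16 | V | 9)

First coordinate: each term is the sum of the two before it; 5, 2, 7, 9 → 16.
Letter: R, S, T, U → V (letters move forward 1 place in the alphabet).
Third coordinate goes 3, 5, 2, 7 → 9 (always the previous value of the first coordinate).
So the next term is (16 | V | 9).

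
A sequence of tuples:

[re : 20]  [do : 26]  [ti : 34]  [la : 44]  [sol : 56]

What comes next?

[fa : 70]

Note: re, do, ti, la, sol → fa (runs backward through the solfège scale do→ti).
Second slot goes 20, 26, 34, 44, 56 → 70 (differences are 6, 8, 10, … (increasing by 2 each time)).
So the next tuple is [fa : 70].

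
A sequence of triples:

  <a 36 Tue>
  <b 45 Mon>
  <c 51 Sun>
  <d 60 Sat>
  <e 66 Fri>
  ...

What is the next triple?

<f 75 Thu>

Letter — letters move forward 1 place in the alphabet: a, b, c, d, e → f.
For the second part, alternating steps +9, +6, +9, +6, …: 36, 45, 51, 60, 66 → 75.
Day: Tue, Mon, Sun, Sat, Fri → Thu (runs backward through the weekdays Mon→Sun).
Combining the parts gives <f 75 Thu>.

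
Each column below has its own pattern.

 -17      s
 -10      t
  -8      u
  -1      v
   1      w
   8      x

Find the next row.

10  y

First component: alternating steps +7, +2, +7, +2, …; -17, -10, -8, -1, 1, 8 → 10.
For the letter, letters move forward 1 place in the alphabet: s, t, u, v, w, x → y.
So the next row is 10  y.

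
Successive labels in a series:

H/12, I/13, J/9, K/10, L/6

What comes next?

M/7

Letter: letters move forward 1 place in the alphabet; H, I, J, K, L → M.
Second component: alternating steps +1, −4, +1, −4, …; 12, 13, 9, 10, 6 → 7.
So the next label is M/7.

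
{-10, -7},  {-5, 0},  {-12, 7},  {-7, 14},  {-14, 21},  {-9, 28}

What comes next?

{-16, 35}

First coordinate — alternating steps +5, −7, +5, −7, …: -10, -5, -12, -7, -14, -9 → -16.
For the second coordinate, +7 each step: -7, 0, 7, 14, 21, 28 → 35.
Combining the parts gives {-16, 35}.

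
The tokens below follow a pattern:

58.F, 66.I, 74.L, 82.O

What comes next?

First component: 58, 66, 74, 82 → 90 (+8 each step).
Letter: letters move forward 3 places in the alphabet, so F, I, L, O → R.
So the next token is 90.R.

90.R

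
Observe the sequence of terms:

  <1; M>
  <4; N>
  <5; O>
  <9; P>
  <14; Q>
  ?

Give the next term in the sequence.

First value — each term is the sum of the two before it: 1, 4, 5, 9, 14 → 23.
Letter: M, N, O, P, Q → R (letters move forward 1 place in the alphabet).
Combining the parts gives <23; R>.

<23; R>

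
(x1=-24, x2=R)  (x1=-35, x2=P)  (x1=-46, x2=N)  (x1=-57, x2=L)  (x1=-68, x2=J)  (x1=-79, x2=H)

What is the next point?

(x1=-90, x2=F)

X1 goes -24, -35, -46, -57, -68, -79 → -90 (−11 each step).
X2: letters move back 2 places in the alphabet; R, P, N, L, J, H → F.
Combining the parts gives (x1=-90, x2=F).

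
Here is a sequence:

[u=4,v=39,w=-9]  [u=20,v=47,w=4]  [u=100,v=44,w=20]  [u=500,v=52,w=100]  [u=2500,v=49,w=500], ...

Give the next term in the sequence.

[u=12500,v=57,w=2500]

For the u, ×5 each step: 4, 20, 100, 500, 2500 → 12500.
V — alternating steps +8, −3, +8, −3, …: 39, 47, 44, 52, 49 → 57.
W: always the previous value of the u, so -9, 4, 20, 100, 500 → 2500.
Putting it together: [u=12500,v=57,w=2500].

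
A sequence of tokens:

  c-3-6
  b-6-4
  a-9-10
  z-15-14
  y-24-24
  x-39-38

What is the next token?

w-63-62

Letter goes c, b, a, z, y, x → w (letters move back 1 place in the alphabet, wrapping A→Z).
Second component: 3, 6, 9, 15, 24, 39 → 63 (each term is the sum of the two before it).
Third component — each term is the sum of the two before it: 6, 4, 10, 14, 24, 38 → 62.
So the next token is w-63-62.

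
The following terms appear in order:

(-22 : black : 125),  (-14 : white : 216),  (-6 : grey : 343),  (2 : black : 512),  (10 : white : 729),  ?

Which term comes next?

(18 : grey : 1000)

First slot: +8 each step; -22, -14, -6, 2, 10 → 18.
Shade: repeats black → white → grey, so black, white, grey, black, white → grey.
Third slot — perfect cubes: 5³, 6³, 7³, …: 125, 216, 343, 512, 729 → 1000.
Putting it together: (18 : grey : 1000).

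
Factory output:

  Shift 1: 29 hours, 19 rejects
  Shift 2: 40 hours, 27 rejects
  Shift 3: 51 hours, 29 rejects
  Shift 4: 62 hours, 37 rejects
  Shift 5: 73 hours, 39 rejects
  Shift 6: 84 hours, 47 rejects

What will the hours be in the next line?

Hours: +11 each step, so 29, 40, 51, 62, 73, 84 → 95.

95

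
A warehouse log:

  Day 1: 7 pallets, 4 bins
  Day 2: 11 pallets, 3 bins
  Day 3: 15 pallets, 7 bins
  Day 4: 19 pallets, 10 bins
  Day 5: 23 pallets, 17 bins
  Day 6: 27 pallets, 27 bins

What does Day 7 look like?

Pallets: +4 each step; 7, 11, 15, 19, 23, 27 → 31.
Bins: each term is the sum of the two before it; 4, 3, 7, 10, 17, 27 → 44.
Putting it together: 31 pallets, 44 bins.

31 pallets, 44 bins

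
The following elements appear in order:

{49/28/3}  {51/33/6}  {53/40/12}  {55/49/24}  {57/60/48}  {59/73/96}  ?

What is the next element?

First part: +2 each step; 49, 51, 53, 55, 57, 59 → 61.
Second part: differences are 5, 7, 9, … (increasing by 2 each time); 28, 33, 40, 49, 60, 73 → 88.
Third part goes 3, 6, 12, 24, 48, 96 → 192 (×2 each step).
Combining the parts gives {61/88/192}.

{61/88/192}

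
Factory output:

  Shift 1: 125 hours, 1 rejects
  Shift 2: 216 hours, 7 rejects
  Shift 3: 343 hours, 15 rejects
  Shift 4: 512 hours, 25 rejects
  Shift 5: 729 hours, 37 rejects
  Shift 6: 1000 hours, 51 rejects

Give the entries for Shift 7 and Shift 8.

1331 hours, 67 rejects; 1728 hours, 85 rejects

Hours — perfect cubes: 5³, 6³, 7³, …: 125, 216, 343, 512, 729, 1000 → 1331 → 1728.
Rejects goes 1, 7, 15, 25, 37, 51 → 67 → 85 (differences are 6, 8, 10, … (increasing by 2 each time)).
Putting the parts together: 1331 hours, 67 rejects and then 1728 hours, 85 rejects.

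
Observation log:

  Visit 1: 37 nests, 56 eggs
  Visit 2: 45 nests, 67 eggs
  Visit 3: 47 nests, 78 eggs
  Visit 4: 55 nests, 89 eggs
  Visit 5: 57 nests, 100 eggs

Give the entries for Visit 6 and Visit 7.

65 nests, 111 eggs; 67 nests, 122 eggs

Nests — alternating steps +8, +2, +8, +2, …: 37, 45, 47, 55, 57 → 65 → 67.
Eggs: +11 each step, so 56, 67, 78, 89, 100 → 111 → 122.
Putting the parts together: 65 nests, 111 eggs and then 67 nests, 122 eggs.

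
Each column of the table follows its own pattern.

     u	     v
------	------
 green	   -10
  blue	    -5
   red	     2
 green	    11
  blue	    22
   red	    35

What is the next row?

green  50

Column u: green, blue, red, green, blue, red → green (repeats green → blue → red).
Column v — differences are 5, 7, 9, … (increasing by 2 each time): -10, -5, 2, 11, 22, 35 → 50.
Putting it together: green  50.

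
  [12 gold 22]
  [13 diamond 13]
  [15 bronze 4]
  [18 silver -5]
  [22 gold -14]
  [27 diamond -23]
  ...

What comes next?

[33 bronze -32]

First value goes 12, 13, 15, 18, 22, 27 → 33 (differences are 1, 2, 3, … (increasing by 1 each time)).
Rank goes gold, diamond, bronze, silver, gold, diamond → bronze (repeats gold → diamond → bronze → silver).
Third value goes 22, 13, 4, -5, -14, -23 → -32 (−9 each step).
So the next tuple is [33 bronze -32].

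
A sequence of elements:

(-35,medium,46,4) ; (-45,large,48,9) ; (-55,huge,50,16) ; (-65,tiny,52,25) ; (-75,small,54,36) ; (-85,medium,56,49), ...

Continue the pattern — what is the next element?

First slot: −10 each step; -35, -45, -55, -65, -75, -85 → -95.
For the size, repeats medium → large → huge → tiny → small: medium, large, huge, tiny, small, medium → large.
Third slot — +2 each step: 46, 48, 50, 52, 54, 56 → 58.
Fourth slot goes 4, 9, 16, 25, 36, 49 → 64 (perfect squares: 2², 3², 4², …).
Combining the parts gives (-95,large,58,64).

(-95,large,58,64)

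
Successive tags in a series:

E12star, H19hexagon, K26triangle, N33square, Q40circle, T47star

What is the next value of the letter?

For the letter, letters move forward 3 places in the alphabet: E, H, K, N, Q, T → W.
Second component goes 12, 19, 26, 33, 40, 47 → 54 (+7 each step).
Shape: repeats star → hexagon → triangle → square → circle; star, hexagon, triangle, square, circle, star → hexagon.

W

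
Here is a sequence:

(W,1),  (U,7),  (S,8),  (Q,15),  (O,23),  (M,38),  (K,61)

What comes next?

(I,99)

Letter — letters move back 2 places in the alphabet: W, U, S, Q, O, M, K → I.
Second value: 1, 7, 8, 15, 23, 38, 61 → 99 (each term is the sum of the two before it).
Putting it together: (I,99).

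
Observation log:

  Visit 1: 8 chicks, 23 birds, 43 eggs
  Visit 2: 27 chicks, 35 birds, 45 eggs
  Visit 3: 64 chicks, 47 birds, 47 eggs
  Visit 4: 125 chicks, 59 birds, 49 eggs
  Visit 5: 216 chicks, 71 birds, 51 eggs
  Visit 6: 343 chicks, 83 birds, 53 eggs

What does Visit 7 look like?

Chicks: 8, 27, 64, 125, 216, 343 → 512 (perfect cubes: 2³, 3³, 4³, …).
For the birds, +12 each step: 23, 35, 47, 59, 71, 83 → 95.
Eggs: +2 each step, so 43, 45, 47, 49, 51, 53 → 55.
So the next row is 512 chicks, 95 birds, 55 eggs.

512 chicks, 95 birds, 55 eggs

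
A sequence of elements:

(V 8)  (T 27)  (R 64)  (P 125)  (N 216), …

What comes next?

(L 343)

Letter — letters move back 2 places in the alphabet: V, T, R, P, N → L.
Second coordinate: perfect cubes: 2³, 3³, 4³, …; 8, 27, 64, 125, 216 → 343.
So the next element is (L 343).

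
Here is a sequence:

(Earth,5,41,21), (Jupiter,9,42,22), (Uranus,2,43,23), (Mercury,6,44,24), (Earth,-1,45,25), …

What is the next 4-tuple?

Planet: Earth, Jupiter, Uranus, Mercury, Earth → Jupiter (repeats Earth → Jupiter → Uranus → Mercury).
Second part goes 5, 9, 2, 6, -1 → 3 (alternating steps +4, −7, +4, −7, …).
For the third part, +1 each step: 41, 42, 43, 44, 45 → 46.
Fourth part: +1 each step; 21, 22, 23, 24, 25 → 26.
Combining the parts gives (Jupiter,3,46,26).

(Jupiter,3,46,26)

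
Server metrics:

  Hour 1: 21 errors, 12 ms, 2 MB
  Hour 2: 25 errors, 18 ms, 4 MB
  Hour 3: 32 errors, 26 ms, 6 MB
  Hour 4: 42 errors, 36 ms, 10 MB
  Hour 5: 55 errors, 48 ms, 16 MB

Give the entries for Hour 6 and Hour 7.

For the errors, differences are 4, 7, 10, … (increasing by 3 each time): 21, 25, 32, 42, 55 → 71 → 90.
Ms: 12, 18, 26, 36, 48 → 62 → 78 (differences are 6, 8, 10, … (increasing by 2 each time)).
For the MB, each term is the sum of the two before it: 2, 4, 6, 10, 16 → 26 → 42.
So the next two rows are 71 errors, 62 ms, 26 MB and 90 errors, 78 ms, 42 MB.

71 errors, 62 ms, 26 MB; 90 errors, 78 ms, 42 MB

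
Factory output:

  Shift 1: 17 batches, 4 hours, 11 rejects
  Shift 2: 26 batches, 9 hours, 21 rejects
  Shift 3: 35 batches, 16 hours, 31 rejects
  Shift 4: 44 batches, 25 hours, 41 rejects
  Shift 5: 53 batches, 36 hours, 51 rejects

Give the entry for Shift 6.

Batches: +9 each step, so 17, 26, 35, 44, 53 → 62.
Hours: 4, 9, 16, 25, 36 → 49 (perfect squares: 2², 3², 4², …).
Rejects: 11, 21, 31, 41, 51 → 61 (+10 each step).
Combining the parts gives 62 batches, 49 hours, 61 rejects.

62 batches, 49 hours, 61 rejects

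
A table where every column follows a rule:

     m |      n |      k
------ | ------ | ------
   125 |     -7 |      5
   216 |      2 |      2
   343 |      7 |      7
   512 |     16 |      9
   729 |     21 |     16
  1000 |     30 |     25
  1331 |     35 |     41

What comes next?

1728  44  66

Column m: perfect cubes: 5³, 6³, 7³, …, so 125, 216, 343, 512, 729, 1000, 1331 → 1728.
For the column n, alternating steps +9, +5, +9, +5, …: -7, 2, 7, 16, 21, 30, 35 → 44.
Column k: 5, 2, 7, 9, 16, 25, 41 → 66 (each term is the sum of the two before it).
Combining the parts gives 1728  44  66.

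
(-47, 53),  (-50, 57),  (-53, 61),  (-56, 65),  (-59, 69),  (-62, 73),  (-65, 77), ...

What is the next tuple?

First slot goes -47, -50, -53, -56, -59, -62, -65 → -68 (−3 each step).
Second slot goes 53, 57, 61, 65, 69, 73, 77 → 81 (+4 each step).
Combining the parts gives (-68, 81).

(-68, 81)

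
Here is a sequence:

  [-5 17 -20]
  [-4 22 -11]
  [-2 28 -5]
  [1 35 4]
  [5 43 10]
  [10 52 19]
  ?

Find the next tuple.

[16 62 25]

First part: differences are 1, 2, 3, … (increasing by 1 each time), so -5, -4, -2, 1, 5, 10 → 16.
Second part: 17, 22, 28, 35, 43, 52 → 62 (differences are 5, 6, 7, … (increasing by 1 each time)).
Third part — alternating steps +9, +6, +9, +6, …: -20, -11, -5, 4, 10, 19 → 25.
So the next tuple is [16 62 25].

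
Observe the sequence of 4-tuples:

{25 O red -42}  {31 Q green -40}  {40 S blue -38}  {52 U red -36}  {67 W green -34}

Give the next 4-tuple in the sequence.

For the first coordinate, differences are 6, 9, 12, … (increasing by 3 each time): 25, 31, 40, 52, 67 → 85.
For the letter, letters move forward 2 places in the alphabet: O, Q, S, U, W → Y.
For the colour, repeats red → green → blue: red, green, blue, red, green → blue.
Fourth coordinate — +2 each step: -42, -40, -38, -36, -34 → -32.
So the next 4-tuple is {85 Y blue -32}.

{85 Y blue -32}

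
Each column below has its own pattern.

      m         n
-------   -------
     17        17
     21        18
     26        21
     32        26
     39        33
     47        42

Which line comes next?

56  53

Column m — differences are 4, 5, 6, … (increasing by 1 each time): 17, 21, 26, 32, 39, 47 → 56.
Column n goes 17, 18, 21, 26, 33, 42 → 53 (differences are 1, 3, 5, … (increasing by 2 each time)).
So the next line is 56  53.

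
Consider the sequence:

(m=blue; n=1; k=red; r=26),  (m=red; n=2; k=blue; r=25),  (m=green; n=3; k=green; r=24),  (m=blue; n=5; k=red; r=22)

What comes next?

M: repeats blue → red → green; blue, red, green, blue → red.
For the n, each term is the sum of the two before it: 1, 2, 3, 5 → 8.
K: repeats red → blue → green; red, blue, green, red → blue.
For the r, together with the n always sums to 27: 26, 25, 24, 22 → 19.
So the next term is (m=red; n=8; k=blue; r=19).

(m=red; n=8; k=blue; r=19)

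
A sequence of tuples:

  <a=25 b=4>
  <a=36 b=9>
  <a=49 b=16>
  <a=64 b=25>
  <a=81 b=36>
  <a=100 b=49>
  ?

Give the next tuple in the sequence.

A goes 25, 36, 49, 64, 81, 100 → 121 (perfect squares: 5², 6², 7², …).
B: 4, 9, 16, 25, 36, 49 → 64 (perfect squares: 2², 3², 4², …).
Putting it together: <a=121 b=64>.

<a=121 b=64>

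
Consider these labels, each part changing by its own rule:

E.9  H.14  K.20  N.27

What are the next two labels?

Q.35 then T.44

For the letter, letters move forward 3 places in the alphabet: E, H, K, N → Q → T.
For the second component, differences are 5, 6, 7, … (increasing by 1 each time): 9, 14, 20, 27 → 35 → 44.
Putting the parts together: Q.35 and then T.44.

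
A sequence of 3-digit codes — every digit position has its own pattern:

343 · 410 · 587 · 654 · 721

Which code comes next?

First digit: +1 each step, mod 10, so 3, 4, 5, 6, 7 → 8.
Second digit: −3 each step, mod 10; 4, 1, 8, 5, 2 → 9.
Third digit goes 3, 0, 7, 4, 1 → 8 (−3 each step, mod 10).
So the next code is 898.

898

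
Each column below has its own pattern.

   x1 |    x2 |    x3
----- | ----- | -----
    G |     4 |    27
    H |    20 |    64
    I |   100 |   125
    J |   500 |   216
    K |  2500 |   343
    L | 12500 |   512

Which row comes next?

M  62500  729

Column x1: letters move forward 1 place in the alphabet, so G, H, I, J, K, L → M.
Column x2: ×5 each step, so 4, 20, 100, 500, 2500, 12500 → 62500.
Column x3: perfect cubes: 3³, 4³, 5³, …, so 27, 64, 125, 216, 343, 512 → 729.
Combining the parts gives M  62500  729.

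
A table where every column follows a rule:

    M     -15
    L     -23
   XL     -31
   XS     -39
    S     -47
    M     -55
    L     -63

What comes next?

Size: repeats M → L → XL → XS → S; M, L, XL, XS, S, M, L → XL.
Second component: −8 each step, so -15, -23, -31, -39, -47, -55, -63 → -71.
Combining the parts gives XL  -71.

XL  -71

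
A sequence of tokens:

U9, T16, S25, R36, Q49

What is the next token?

P64

Letter: letters move back 1 place in the alphabet; U, T, S, R, Q → P.
Second component: perfect squares: 3², 4², 5², …, so 9, 16, 25, 36, 49 → 64.
So the next token is P64.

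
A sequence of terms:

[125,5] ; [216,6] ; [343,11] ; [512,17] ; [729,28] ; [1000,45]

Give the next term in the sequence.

First slot goes 125, 216, 343, 512, 729, 1000 → 1331 (perfect cubes: 5³, 6³, 7³, …).
Second slot — each term is the sum of the two before it: 5, 6, 11, 17, 28, 45 → 73.
So the next term is [1331,73].

[1331,73]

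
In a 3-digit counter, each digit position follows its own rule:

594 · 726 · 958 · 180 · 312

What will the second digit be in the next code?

Second digit goes 9, 2, 5, 8, 1 → 4 (+3 each step, mod 10).

4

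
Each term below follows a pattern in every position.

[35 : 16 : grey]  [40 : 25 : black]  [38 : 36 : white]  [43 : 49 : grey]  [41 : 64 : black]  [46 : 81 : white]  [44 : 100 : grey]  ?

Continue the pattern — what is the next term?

First slot: alternating steps +5, −2, +5, −2, …, so 35, 40, 38, 43, 41, 46, 44 → 49.
Second slot: perfect squares: 4², 5², 6², …; 16, 25, 36, 49, 64, 81, 100 → 121.
Shade — repeats grey → black → white: grey, black, white, grey, black, white, grey → black.
So the next term is [49 : 121 : black].

[49 : 121 : black]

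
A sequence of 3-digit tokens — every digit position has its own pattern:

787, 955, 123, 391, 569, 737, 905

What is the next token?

173

First digit — +2 each step, mod 10: 7, 9, 1, 3, 5, 7, 9 → 1.
Second digit: −3 each step, mod 10, so 8, 5, 2, 9, 6, 3, 0 → 7.
Third digit: −2 each step, mod 10, so 7, 5, 3, 1, 9, 7, 5 → 3.
So the next token is 173.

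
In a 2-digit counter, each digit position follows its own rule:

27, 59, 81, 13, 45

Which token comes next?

77

For the first digit, +3 each step, mod 10: 2, 5, 8, 1, 4 → 7.
Second digit goes 7, 9, 1, 3, 5 → 7 (+2 each step, mod 10).
Putting it together: 77.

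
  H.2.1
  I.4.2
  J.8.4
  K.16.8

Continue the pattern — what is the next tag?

L.32.16

Letter — letters move forward 1 place in the alphabet: H, I, J, K → L.
Second component: 2, 4, 8, 16 → 32 (×2 each step).
Third component goes 1, 2, 4, 8 → 16 (×2 each step).
Putting it together: L.32.16.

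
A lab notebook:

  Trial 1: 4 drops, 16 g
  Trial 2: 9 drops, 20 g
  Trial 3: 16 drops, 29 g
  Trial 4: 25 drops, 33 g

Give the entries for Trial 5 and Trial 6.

Drops: perfect squares: 2², 3², 4², …; 4, 9, 16, 25 → 36 → 49.
G — alternating steps +4, +9, +4, +9, …: 16, 20, 29, 33 → 42 → 46.
Putting the parts together: 36 drops, 42 g and then 49 drops, 46 g.

36 drops, 42 g; 49 drops, 46 g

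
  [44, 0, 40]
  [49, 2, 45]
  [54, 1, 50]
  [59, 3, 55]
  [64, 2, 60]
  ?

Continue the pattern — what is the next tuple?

[69, 4, 65]

First entry: 44, 49, 54, 59, 64 → 69 (+5 each step).
Second entry — alternating steps +2, −1, +2, −1, …: 0, 2, 1, 3, 2 → 4.
Third entry: 40, 45, 50, 55, 60 → 65 (always 4 less than the first entry).
Putting it together: [69, 4, 65].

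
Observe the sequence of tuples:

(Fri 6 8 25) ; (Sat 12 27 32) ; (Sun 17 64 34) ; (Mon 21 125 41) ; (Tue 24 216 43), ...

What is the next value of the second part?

26

For the second part, differences are 6, 5, 4, … (decreasing by 1 each time): 6, 12, 17, 21, 24 → 26.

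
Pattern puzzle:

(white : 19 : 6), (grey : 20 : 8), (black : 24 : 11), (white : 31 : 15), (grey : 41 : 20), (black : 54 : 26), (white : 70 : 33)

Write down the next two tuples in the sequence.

(grey : 89 : 41), (black : 111 : 50)

Shade: white, grey, black, white, grey, black, white → grey → black (repeats white → grey → black).
For the second coordinate, differences are 1, 4, 7, … (increasing by 3 each time): 19, 20, 24, 31, 41, 54, 70 → 89 → 111.
Third coordinate goes 6, 8, 11, 15, 20, 26, 33 → 41 → 50 (differences are 2, 3, 4, … (increasing by 1 each time)).
So the next two tuples are (grey : 89 : 41) and (black : 111 : 50).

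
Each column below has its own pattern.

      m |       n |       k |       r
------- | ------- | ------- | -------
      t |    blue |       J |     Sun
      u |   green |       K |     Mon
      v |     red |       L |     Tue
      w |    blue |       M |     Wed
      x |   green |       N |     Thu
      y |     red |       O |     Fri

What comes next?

z  blue  P  Sat

Column m — letters move forward 1 place in the alphabet: t, u, v, w, x, y → z.
Column n: blue, green, red, blue, green, red → blue (repeats blue → green → red).
Column k: letters move forward 1 place in the alphabet; J, K, L, M, N, O → P.
Column r: runs through the weekdays Mon→Sun, so Sun, Mon, Tue, Wed, Thu, Fri → Sat.
Putting it together: z  blue  P  Sat.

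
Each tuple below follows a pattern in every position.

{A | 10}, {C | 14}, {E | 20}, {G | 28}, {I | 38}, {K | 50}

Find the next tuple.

{M | 64}

Letter — letters move forward 2 places in the alphabet: A, C, E, G, I, K → M.
Second part — differences are 4, 6, 8, … (increasing by 2 each time): 10, 14, 20, 28, 38, 50 → 64.
Combining the parts gives {M | 64}.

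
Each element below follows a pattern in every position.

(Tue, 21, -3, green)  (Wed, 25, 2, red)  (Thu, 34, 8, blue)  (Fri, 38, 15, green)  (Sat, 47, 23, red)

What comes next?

Day: runs through the weekdays Mon→Sun; Tue, Wed, Thu, Fri, Sat → Sun.
For the second part, alternating steps +4, +9, +4, +9, …: 21, 25, 34, 38, 47 → 51.
Third part: differences are 5, 6, 7, … (increasing by 1 each time); -3, 2, 8, 15, 23 → 32.
For the colour, repeats green → red → blue: green, red, blue, green, red → blue.
Putting it together: (Sun, 51, 32, blue).

(Sun, 51, 32, blue)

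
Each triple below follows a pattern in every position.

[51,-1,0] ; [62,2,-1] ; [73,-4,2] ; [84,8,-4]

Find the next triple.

[95,-16,8]

For the first part, +11 each step: 51, 62, 73, 84 → 95.
Second part: ×(-2) each step; -1, 2, -4, 8 → -16.
Third part: always the previous value of the second part, so 0, -1, 2, -4 → 8.
Combining the parts gives [95,-16,8].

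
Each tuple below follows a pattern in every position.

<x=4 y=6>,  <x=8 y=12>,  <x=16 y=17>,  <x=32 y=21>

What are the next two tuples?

X: ×2 each step, so 4, 8, 16, 32 → 64 → 128.
Y: differences are 6, 5, 4, … (decreasing by 1 each time); 6, 12, 17, 21 → 24 → 26.
So the next two tuples are <x=64 y=24> and <x=128 y=26>.

<x=64 y=24>, <x=128 y=26>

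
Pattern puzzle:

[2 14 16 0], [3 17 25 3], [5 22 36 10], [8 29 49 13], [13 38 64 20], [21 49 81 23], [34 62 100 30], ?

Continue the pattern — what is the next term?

[55 77 121 33]

First entry: each term is the sum of the two before it, so 2, 3, 5, 8, 13, 21, 34 → 55.
Second entry goes 14, 17, 22, 29, 38, 49, 62 → 77 (differences are 3, 5, 7, … (increasing by 2 each time)).
Third entry: 16, 25, 36, 49, 64, 81, 100 → 121 (perfect squares: 4², 5², 6², …).
Fourth entry: 0, 3, 10, 13, 20, 23, 30 → 33 (alternating steps +3, +7, +3, +7, …).
Combining the parts gives [55 77 121 33].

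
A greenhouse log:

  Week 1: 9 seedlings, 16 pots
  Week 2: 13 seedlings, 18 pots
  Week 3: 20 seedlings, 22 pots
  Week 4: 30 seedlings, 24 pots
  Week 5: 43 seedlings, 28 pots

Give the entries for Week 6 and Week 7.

59 seedlings, 30 pots; 78 seedlings, 34 pots

Seedlings: differences are 4, 7, 10, … (increasing by 3 each time); 9, 13, 20, 30, 43 → 59 → 78.
For the pots, alternating steps +2, +4, +2, +4, …: 16, 18, 22, 24, 28 → 30 → 34.
So the next two lines are 59 seedlings, 30 pots and 78 seedlings, 34 pots.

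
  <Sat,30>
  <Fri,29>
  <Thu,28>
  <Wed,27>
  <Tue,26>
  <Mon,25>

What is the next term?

Day: Sat, Fri, Thu, Wed, Tue, Mon → Sun (runs backward through the weekdays Mon→Sun).
Second component — −1 each step: 30, 29, 28, 27, 26, 25 → 24.
Combining the parts gives <Sun,24>.

<Sun,24>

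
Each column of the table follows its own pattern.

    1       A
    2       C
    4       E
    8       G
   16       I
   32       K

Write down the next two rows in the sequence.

64  M; 128  O

First component: 1, 2, 4, 8, 16, 32 → 64 → 128 (×2 each step).
Letter: letters move forward 2 places in the alphabet; A, C, E, G, I, K → M → O.
So the next two rows are 64  M and 128  O.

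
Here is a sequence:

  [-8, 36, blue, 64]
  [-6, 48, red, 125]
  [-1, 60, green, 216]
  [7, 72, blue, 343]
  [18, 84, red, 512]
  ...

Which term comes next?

[32, 96, green, 729]

First component: -8, -6, -1, 7, 18 → 32 (differences are 2, 5, 8, … (increasing by 3 each time)).
Second component — +12 each step: 36, 48, 60, 72, 84 → 96.
For the colour, repeats blue → red → green: blue, red, green, blue, red → green.
Fourth component: perfect cubes: 4³, 5³, 6³, …; 64, 125, 216, 343, 512 → 729.
Combining the parts gives [32, 96, green, 729].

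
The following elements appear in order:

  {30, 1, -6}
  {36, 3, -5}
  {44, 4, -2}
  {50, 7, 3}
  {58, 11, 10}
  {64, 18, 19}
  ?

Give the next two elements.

{72, 29, 30}, {78, 47, 43}

First slot — alternating steps +6, +8, +6, +8, …: 30, 36, 44, 50, 58, 64 → 72 → 78.
Second slot: each term is the sum of the two before it; 1, 3, 4, 7, 11, 18 → 29 → 47.
For the third slot, differences are 1, 3, 5, … (increasing by 2 each time): -6, -5, -2, 3, 10, 19 → 30 → 43.
So the next two elements are {72, 29, 30} and {78, 47, 43}.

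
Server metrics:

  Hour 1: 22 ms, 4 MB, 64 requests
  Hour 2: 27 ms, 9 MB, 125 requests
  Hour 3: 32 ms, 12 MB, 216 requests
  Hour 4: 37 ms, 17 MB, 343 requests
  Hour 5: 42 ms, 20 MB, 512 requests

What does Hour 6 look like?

47 ms, 25 MB, 729 requests

Ms: +5 each step; 22, 27, 32, 37, 42 → 47.
MB: 4, 9, 12, 17, 20 → 25 (alternating steps +5, +3, +5, +3, …).
For the requests, perfect cubes: 4³, 5³, 6³, …: 64, 125, 216, 343, 512 → 729.
So the next row is 47 ms, 25 MB, 729 requests.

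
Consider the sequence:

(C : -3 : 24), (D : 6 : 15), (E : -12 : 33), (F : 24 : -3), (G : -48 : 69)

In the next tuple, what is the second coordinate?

96

Letter goes C, D, E, F, G → H (letters move forward 1 place in the alphabet).
Second coordinate: -3, 6, -12, 24, -48 → 96 (×(-2) each step).
Third coordinate: 24, 15, 33, -3, 69 → -75 (together with the second coordinate always sums to 21).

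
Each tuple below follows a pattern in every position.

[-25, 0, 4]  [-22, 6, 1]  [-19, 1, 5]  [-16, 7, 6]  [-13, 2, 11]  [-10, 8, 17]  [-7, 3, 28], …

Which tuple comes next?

First component: -25, -22, -19, -16, -13, -10, -7 → -4 (+3 each step).
Second component: alternating steps +6, −5, +6, −5, …, so 0, 6, 1, 7, 2, 8, 3 → 9.
Third component goes 4, 1, 5, 6, 11, 17, 28 → 45 (each term is the sum of the two before it).
Putting it together: [-4, 9, 45].

[-4, 9, 45]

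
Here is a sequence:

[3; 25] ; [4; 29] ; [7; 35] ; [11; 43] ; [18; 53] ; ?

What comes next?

First slot: 3, 4, 7, 11, 18 → 29 (each term is the sum of the two before it).
For the second slot, differences are 4, 6, 8, … (increasing by 2 each time): 25, 29, 35, 43, 53 → 65.
Combining the parts gives [29; 65].

[29; 65]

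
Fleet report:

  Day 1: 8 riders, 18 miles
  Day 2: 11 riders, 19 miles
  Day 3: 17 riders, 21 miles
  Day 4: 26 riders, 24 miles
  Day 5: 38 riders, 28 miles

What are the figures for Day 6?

53 riders, 33 miles

For the riders, differences are 3, 6, 9, … (increasing by 3 each time): 8, 11, 17, 26, 38 → 53.
Miles: differences are 1, 2, 3, … (increasing by 1 each time), so 18, 19, 21, 24, 28 → 33.
Putting it together: 53 riders, 33 miles.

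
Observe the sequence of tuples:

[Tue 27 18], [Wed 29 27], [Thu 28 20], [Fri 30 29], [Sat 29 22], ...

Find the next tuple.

[Sun 31 31]

Day — runs through the weekdays Mon→Sun: Tue, Wed, Thu, Fri, Sat → Sun.
Second entry — alternating steps +2, −1, +2, −1, …: 27, 29, 28, 30, 29 → 31.
For the third entry, alternating steps +9, −7, +9, −7, …: 18, 27, 20, 29, 22 → 31.
So the next tuple is [Sun 31 31].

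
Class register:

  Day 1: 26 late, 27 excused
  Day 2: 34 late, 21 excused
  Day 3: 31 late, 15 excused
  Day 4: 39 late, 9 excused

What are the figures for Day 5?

Late goes 26, 34, 31, 39 → 36 (alternating steps +8, −3, +8, −3, …).
Excused — −6 each step: 27, 21, 15, 9 → 3.
Combining the parts gives 36 late, 3 excused.

36 late, 3 excused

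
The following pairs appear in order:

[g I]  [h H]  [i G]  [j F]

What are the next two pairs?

For the first letter, letters move forward 1 place in the alphabet: g, h, i, j → k → l.
Second letter: letters move back 1 place in the alphabet, so I, H, G, F → E → D.
So the next two pairs are [k E] and [l D].

[k E], [l D]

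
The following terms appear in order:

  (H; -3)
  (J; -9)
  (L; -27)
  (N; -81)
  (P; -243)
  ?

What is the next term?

(R; -729)

Letter: letters move forward 2 places in the alphabet; H, J, L, N, P → R.
Second entry — ×3 each step: -3, -9, -27, -81, -243 → -729.
Putting it together: (R; -729).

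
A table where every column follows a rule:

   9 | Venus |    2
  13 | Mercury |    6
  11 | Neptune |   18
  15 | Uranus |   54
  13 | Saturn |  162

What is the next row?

17  Jupiter  486

First component goes 9, 13, 11, 15, 13 → 17 (alternating steps +4, −2, +4, −2, …).
Planet goes Venus, Mercury, Neptune, Uranus, Saturn → Jupiter (runs backward through the planets Mercury→Neptune).
Third component — ×3 each step: 2, 6, 18, 54, 162 → 486.
Combining the parts gives 17  Jupiter  486.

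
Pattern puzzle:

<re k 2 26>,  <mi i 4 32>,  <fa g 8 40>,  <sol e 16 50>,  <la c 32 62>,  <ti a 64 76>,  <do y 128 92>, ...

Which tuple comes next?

For the note, runs through the solfège scale do→ti: re, mi, fa, sol, la, ti, do → re.
Letter: k, i, g, e, c, a, y → w (letters move back 2 places in the alphabet, wrapping A→Z).
Third value: ×2 each step; 2, 4, 8, 16, 32, 64, 128 → 256.
Fourth value: 26, 32, 40, 50, 62, 76, 92 → 110 (differences are 6, 8, 10, … (increasing by 2 each time)).
Putting it together: <re w 256 110>.

<re w 256 110>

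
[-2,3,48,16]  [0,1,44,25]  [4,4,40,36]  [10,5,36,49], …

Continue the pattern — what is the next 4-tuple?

First part: differences are 2, 4, 6, … (increasing by 2 each time), so -2, 0, 4, 10 → 18.
Second part: each term is the sum of the two before it; 3, 1, 4, 5 → 9.
Third part: 48, 44, 40, 36 → 32 (−4 each step).
Fourth part goes 16, 25, 36, 49 → 64 (perfect squares: 4², 5², 6², …).
So the next 4-tuple is [18,9,32,64].

[18,9,32,64]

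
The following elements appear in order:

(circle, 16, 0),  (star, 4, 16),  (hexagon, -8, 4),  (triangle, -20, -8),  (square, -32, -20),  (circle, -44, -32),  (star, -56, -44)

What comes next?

(hexagon, -68, -56)

Shape: repeats circle → star → hexagon → triangle → square, so circle, star, hexagon, triangle, square, circle, star → hexagon.
For the second part, −12 each step: 16, 4, -8, -20, -32, -44, -56 → -68.
For the third part, always the previous value of the second part: 0, 16, 4, -8, -20, -32, -44 → -56.
Putting it together: (hexagon, -68, -56).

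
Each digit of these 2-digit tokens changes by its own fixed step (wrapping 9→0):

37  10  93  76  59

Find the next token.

First digit — −2 each step, mod 10: 3, 1, 9, 7, 5 → 3.
Second digit: +3 each step, mod 10; 7, 0, 3, 6, 9 → 2.
Putting it together: 32.

32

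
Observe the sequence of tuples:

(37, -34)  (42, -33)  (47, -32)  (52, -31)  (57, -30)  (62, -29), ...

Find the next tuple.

(67, -28)

For the first entry, +5 each step: 37, 42, 47, 52, 57, 62 → 67.
Second entry: +1 each step, so -34, -33, -32, -31, -30, -29 → -28.
Combining the parts gives (67, -28).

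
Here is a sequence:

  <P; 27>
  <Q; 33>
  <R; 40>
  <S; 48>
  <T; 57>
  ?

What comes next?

<U; 67>

Letter: P, Q, R, S, T → U (letters move forward 1 place in the alphabet).
For the second component, differences are 6, 7, 8, … (increasing by 1 each time): 27, 33, 40, 48, 57 → 67.
Putting it together: <U; 67>.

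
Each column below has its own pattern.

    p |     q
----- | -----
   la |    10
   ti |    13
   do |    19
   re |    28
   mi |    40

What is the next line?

fa  55

For the column p, runs through the solfège scale do→ti: la, ti, do, re, mi → fa.
Column q goes 10, 13, 19, 28, 40 → 55 (differences are 3, 6, 9, … (increasing by 3 each time)).
So the next line is fa  55.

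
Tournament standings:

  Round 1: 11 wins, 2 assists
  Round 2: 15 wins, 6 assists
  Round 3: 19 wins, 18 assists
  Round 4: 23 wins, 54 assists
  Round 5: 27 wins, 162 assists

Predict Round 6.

31 wins, 486 assists

Wins: +4 each step; 11, 15, 19, 23, 27 → 31.
For the assists, ×3 each step: 2, 6, 18, 54, 162 → 486.
So the next line is 31 wins, 486 assists.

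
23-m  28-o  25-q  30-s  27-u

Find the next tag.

32-w

First component: alternating steps +5, −3, +5, −3, …, so 23, 28, 25, 30, 27 → 32.
Letter: m, o, q, s, u → w (letters move forward 2 places in the alphabet).
So the next tag is 32-w.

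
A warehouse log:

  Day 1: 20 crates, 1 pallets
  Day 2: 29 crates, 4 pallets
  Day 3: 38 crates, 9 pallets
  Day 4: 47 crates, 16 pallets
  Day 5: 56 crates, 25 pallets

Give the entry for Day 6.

Crates: +9 each step, so 20, 29, 38, 47, 56 → 65.
Pallets: perfect squares: 1², 2², 3², …, so 1, 4, 9, 16, 25 → 36.
So the next row is 65 crates, 36 pallets.

65 crates, 36 pallets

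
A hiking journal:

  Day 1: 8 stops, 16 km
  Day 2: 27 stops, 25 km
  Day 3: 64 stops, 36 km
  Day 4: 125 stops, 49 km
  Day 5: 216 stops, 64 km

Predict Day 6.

343 stops, 81 km

Stops: perfect cubes: 2³, 3³, 4³, …, so 8, 27, 64, 125, 216 → 343.
Km goes 16, 25, 36, 49, 64 → 81 (perfect squares: 4², 5², 6², …).
So the next line is 343 stops, 81 km.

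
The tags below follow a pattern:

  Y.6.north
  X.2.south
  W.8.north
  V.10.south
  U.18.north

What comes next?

Letter — letters move back 1 place in the alphabet: Y, X, W, V, U → T.
Second component: each term is the sum of the two before it, so 6, 2, 8, 10, 18 → 28.
Direction: alternates north ↔ south, so north, south, north, south, north → south.
So the next tag is T.28.south.

T.28.south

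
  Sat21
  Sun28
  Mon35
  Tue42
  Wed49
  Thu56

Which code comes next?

Day: Sat, Sun, Mon, Tue, Wed, Thu → Fri (runs through the weekdays Mon→Sun).
Second component: +7 each step; 21, 28, 35, 42, 49, 56 → 63.
Combining the parts gives Fri63.

Fri63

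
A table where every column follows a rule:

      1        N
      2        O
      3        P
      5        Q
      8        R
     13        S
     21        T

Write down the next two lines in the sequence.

34  U; 55  V

For the first component, each term is the sum of the two before it: 1, 2, 3, 5, 8, 13, 21 → 34 → 55.
Letter goes N, O, P, Q, R, S, T → U → V (letters move forward 1 place in the alphabet).
So the next two lines are 34  U and 55  V.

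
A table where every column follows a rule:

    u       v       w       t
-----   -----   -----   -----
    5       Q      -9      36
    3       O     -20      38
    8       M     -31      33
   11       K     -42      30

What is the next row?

19  I  -53  22

Column u goes 5, 3, 8, 11 → 19 (each term is the sum of the two before it).
Column v goes Q, O, M, K → I (letters move back 2 places in the alphabet).
For the column w, −11 each step: -9, -20, -31, -42 → -53.
Column t — together with the column u always sums to 41: 36, 38, 33, 30 → 22.
Putting it together: 19  I  -53  22.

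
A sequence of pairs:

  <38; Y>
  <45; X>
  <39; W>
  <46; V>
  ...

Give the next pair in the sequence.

First slot: alternating steps +7, −6, +7, −6, …, so 38, 45, 39, 46 → 40.
Letter goes Y, X, W, V → U (letters move back 1 place in the alphabet).
Combining the parts gives <40; U>.

<40; U>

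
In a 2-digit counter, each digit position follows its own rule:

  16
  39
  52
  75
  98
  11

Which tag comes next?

34

First digit goes 1, 3, 5, 7, 9, 1 → 3 (+2 each step, mod 10).
Second digit: 6, 9, 2, 5, 8, 1 → 4 (+3 each step, mod 10).
So the next tag is 34.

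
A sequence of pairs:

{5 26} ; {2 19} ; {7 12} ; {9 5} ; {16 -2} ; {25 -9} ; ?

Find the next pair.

{41 -16}

First coordinate: each term is the sum of the two before it; 5, 2, 7, 9, 16, 25 → 41.
Second coordinate: −7 each step; 26, 19, 12, 5, -2, -9 → -16.
Combining the parts gives {41 -16}.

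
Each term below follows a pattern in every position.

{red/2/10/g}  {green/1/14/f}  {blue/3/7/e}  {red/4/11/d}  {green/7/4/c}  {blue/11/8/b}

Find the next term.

{red/18/1/a}

Colour goes red, green, blue, red, green, blue → red (repeats red → green → blue).
Second value — each term is the sum of the two before it: 2, 1, 3, 4, 7, 11 → 18.
Third value: alternating steps +4, −7, +4, −7, …, so 10, 14, 7, 11, 4, 8 → 1.
Letter goes g, f, e, d, c, b → a (letters move back 1 place in the alphabet).
Combining the parts gives {red/18/1/a}.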